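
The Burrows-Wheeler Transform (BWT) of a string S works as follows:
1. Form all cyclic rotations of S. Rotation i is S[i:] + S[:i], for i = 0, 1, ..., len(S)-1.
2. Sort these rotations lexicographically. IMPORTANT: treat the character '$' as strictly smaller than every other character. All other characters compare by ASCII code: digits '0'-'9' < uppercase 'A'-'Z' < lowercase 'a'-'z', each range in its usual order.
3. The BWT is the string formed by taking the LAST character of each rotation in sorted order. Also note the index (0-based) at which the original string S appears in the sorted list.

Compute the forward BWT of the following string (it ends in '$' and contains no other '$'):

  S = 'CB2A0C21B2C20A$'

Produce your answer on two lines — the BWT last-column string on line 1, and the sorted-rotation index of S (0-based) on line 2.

All 15 rotations (rotation i = S[i:]+S[:i]):
  rot[0] = CB2A0C21B2C20A$
  rot[1] = B2A0C21B2C20A$C
  rot[2] = 2A0C21B2C20A$CB
  rot[3] = A0C21B2C20A$CB2
  rot[4] = 0C21B2C20A$CB2A
  rot[5] = C21B2C20A$CB2A0
  rot[6] = 21B2C20A$CB2A0C
  rot[7] = 1B2C20A$CB2A0C2
  rot[8] = B2C20A$CB2A0C21
  rot[9] = 2C20A$CB2A0C21B
  rot[10] = C20A$CB2A0C21B2
  rot[11] = 20A$CB2A0C21B2C
  rot[12] = 0A$CB2A0C21B2C2
  rot[13] = A$CB2A0C21B2C20
  rot[14] = $CB2A0C21B2C20A
Sorted (with $ < everything):
  sorted[0] = $CB2A0C21B2C20A  (last char: 'A')
  sorted[1] = 0A$CB2A0C21B2C2  (last char: '2')
  sorted[2] = 0C21B2C20A$CB2A  (last char: 'A')
  sorted[3] = 1B2C20A$CB2A0C2  (last char: '2')
  sorted[4] = 20A$CB2A0C21B2C  (last char: 'C')
  sorted[5] = 21B2C20A$CB2A0C  (last char: 'C')
  sorted[6] = 2A0C21B2C20A$CB  (last char: 'B')
  sorted[7] = 2C20A$CB2A0C21B  (last char: 'B')
  sorted[8] = A$CB2A0C21B2C20  (last char: '0')
  sorted[9] = A0C21B2C20A$CB2  (last char: '2')
  sorted[10] = B2A0C21B2C20A$C  (last char: 'C')
  sorted[11] = B2C20A$CB2A0C21  (last char: '1')
  sorted[12] = C20A$CB2A0C21B2  (last char: '2')
  sorted[13] = C21B2C20A$CB2A0  (last char: '0')
  sorted[14] = CB2A0C21B2C20A$  (last char: '$')
Last column: A2A2CCBB02C120$
Original string S is at sorted index 14

Answer: A2A2CCBB02C120$
14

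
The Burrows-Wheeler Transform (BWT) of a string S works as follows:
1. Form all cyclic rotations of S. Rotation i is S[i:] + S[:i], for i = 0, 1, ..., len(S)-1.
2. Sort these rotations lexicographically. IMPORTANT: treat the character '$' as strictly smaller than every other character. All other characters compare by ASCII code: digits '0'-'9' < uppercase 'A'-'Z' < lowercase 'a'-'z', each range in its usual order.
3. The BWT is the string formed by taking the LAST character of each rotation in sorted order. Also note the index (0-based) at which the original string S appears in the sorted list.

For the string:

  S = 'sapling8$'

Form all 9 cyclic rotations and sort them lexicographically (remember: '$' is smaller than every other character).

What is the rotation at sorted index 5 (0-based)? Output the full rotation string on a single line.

Answer: ling8$sap

Derivation:
All 9 rotations (rotation i = S[i:]+S[:i]):
  rot[0] = sapling8$
  rot[1] = apling8$s
  rot[2] = pling8$sa
  rot[3] = ling8$sap
  rot[4] = ing8$sapl
  rot[5] = ng8$sapli
  rot[6] = g8$saplin
  rot[7] = 8$sapling
  rot[8] = $sapling8
Sorted (with $ < everything):
  sorted[0] = $sapling8
  sorted[1] = 8$sapling
  sorted[2] = apling8$s
  sorted[3] = g8$saplin
  sorted[4] = ing8$sapl
  sorted[5] = ling8$sap
  sorted[6] = ng8$sapli
  sorted[7] = pling8$sa
  sorted[8] = sapling8$
sorted[5] = ling8$sap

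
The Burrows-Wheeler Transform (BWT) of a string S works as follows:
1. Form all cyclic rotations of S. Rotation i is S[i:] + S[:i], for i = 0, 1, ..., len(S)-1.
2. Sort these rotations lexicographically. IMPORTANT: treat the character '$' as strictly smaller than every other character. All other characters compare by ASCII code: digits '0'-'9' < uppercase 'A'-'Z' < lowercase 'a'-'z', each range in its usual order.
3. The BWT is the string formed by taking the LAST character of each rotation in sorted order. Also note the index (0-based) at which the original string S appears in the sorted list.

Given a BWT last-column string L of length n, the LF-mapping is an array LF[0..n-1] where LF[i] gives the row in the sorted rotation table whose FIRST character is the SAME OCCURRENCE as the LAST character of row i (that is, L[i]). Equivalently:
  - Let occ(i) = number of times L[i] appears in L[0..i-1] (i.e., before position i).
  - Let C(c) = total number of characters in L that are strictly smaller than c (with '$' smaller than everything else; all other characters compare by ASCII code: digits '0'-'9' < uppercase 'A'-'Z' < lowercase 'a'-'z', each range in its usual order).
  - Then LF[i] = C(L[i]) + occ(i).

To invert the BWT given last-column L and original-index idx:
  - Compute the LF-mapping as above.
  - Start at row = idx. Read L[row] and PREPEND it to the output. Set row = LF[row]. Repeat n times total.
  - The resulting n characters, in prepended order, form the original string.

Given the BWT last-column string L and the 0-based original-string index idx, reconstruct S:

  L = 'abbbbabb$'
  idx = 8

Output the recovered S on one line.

Answer: bbbbabba$

Derivation:
LF mapping: 1 3 4 5 6 2 7 8 0
Walk LF starting at row 8, prepending L[row]:
  step 1: row=8, L[8]='$', prepend. Next row=LF[8]=0
  step 2: row=0, L[0]='a', prepend. Next row=LF[0]=1
  step 3: row=1, L[1]='b', prepend. Next row=LF[1]=3
  step 4: row=3, L[3]='b', prepend. Next row=LF[3]=5
  step 5: row=5, L[5]='a', prepend. Next row=LF[5]=2
  step 6: row=2, L[2]='b', prepend. Next row=LF[2]=4
  step 7: row=4, L[4]='b', prepend. Next row=LF[4]=6
  step 8: row=6, L[6]='b', prepend. Next row=LF[6]=7
  step 9: row=7, L[7]='b', prepend. Next row=LF[7]=8
Reversed output: bbbbabba$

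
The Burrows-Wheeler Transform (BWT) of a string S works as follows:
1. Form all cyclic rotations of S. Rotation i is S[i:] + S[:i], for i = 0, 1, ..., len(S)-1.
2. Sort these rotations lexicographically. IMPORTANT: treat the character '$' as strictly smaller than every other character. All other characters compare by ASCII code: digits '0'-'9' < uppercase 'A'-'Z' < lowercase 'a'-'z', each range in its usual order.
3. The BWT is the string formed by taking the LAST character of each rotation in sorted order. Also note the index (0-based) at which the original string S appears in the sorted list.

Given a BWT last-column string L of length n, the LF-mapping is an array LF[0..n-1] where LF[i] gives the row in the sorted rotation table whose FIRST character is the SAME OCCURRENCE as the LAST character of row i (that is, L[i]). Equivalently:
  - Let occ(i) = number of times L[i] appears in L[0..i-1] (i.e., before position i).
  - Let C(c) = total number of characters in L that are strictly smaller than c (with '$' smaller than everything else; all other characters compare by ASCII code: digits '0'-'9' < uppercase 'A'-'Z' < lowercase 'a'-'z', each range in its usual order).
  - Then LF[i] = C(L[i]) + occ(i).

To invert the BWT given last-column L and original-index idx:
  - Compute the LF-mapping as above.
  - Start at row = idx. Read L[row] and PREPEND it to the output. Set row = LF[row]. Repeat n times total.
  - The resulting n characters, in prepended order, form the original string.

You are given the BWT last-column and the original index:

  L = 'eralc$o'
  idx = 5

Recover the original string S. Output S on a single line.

Answer: oracle$

Derivation:
LF mapping: 3 6 1 4 2 0 5
Walk LF starting at row 5, prepending L[row]:
  step 1: row=5, L[5]='$', prepend. Next row=LF[5]=0
  step 2: row=0, L[0]='e', prepend. Next row=LF[0]=3
  step 3: row=3, L[3]='l', prepend. Next row=LF[3]=4
  step 4: row=4, L[4]='c', prepend. Next row=LF[4]=2
  step 5: row=2, L[2]='a', prepend. Next row=LF[2]=1
  step 6: row=1, L[1]='r', prepend. Next row=LF[1]=6
  step 7: row=6, L[6]='o', prepend. Next row=LF[6]=5
Reversed output: oracle$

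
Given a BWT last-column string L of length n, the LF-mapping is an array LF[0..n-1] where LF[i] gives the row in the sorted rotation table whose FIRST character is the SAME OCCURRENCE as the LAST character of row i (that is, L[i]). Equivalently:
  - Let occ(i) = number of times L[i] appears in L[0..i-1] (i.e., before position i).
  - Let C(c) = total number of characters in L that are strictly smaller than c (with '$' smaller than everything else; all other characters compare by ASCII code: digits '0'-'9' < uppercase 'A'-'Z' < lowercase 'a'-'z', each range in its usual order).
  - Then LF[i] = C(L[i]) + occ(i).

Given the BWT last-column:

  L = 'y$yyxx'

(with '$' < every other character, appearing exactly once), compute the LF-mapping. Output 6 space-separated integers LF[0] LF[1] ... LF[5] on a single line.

Char counts: '$':1, 'x':2, 'y':3
C (first-col start): C('$')=0, C('x')=1, C('y')=3
L[0]='y': occ=0, LF[0]=C('y')+0=3+0=3
L[1]='$': occ=0, LF[1]=C('$')+0=0+0=0
L[2]='y': occ=1, LF[2]=C('y')+1=3+1=4
L[3]='y': occ=2, LF[3]=C('y')+2=3+2=5
L[4]='x': occ=0, LF[4]=C('x')+0=1+0=1
L[5]='x': occ=1, LF[5]=C('x')+1=1+1=2

Answer: 3 0 4 5 1 2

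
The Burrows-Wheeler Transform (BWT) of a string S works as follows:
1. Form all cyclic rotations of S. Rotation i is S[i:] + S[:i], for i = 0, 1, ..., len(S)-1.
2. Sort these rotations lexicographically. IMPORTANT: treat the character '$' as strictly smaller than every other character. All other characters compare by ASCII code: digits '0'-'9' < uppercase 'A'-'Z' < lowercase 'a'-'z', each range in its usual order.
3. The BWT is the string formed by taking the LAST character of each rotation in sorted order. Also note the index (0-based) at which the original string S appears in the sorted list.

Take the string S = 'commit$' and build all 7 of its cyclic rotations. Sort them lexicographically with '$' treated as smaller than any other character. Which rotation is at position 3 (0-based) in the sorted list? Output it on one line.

All 7 rotations (rotation i = S[i:]+S[:i]):
  rot[0] = commit$
  rot[1] = ommit$c
  rot[2] = mmit$co
  rot[3] = mit$com
  rot[4] = it$comm
  rot[5] = t$commi
  rot[6] = $commit
Sorted (with $ < everything):
  sorted[0] = $commit
  sorted[1] = commit$
  sorted[2] = it$comm
  sorted[3] = mit$com
  sorted[4] = mmit$co
  sorted[5] = ommit$c
  sorted[6] = t$commi
sorted[3] = mit$com

Answer: mit$com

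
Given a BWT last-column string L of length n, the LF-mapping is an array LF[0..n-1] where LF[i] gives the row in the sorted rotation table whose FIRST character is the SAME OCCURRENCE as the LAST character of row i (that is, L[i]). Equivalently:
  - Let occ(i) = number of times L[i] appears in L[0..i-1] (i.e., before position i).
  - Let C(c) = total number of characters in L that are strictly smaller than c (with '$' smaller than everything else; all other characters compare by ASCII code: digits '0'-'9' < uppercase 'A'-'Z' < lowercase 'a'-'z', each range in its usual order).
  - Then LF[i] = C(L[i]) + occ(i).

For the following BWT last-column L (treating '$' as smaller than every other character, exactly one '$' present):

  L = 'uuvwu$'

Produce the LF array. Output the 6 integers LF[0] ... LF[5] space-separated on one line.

Answer: 1 2 4 5 3 0

Derivation:
Char counts: '$':1, 'u':3, 'v':1, 'w':1
C (first-col start): C('$')=0, C('u')=1, C('v')=4, C('w')=5
L[0]='u': occ=0, LF[0]=C('u')+0=1+0=1
L[1]='u': occ=1, LF[1]=C('u')+1=1+1=2
L[2]='v': occ=0, LF[2]=C('v')+0=4+0=4
L[3]='w': occ=0, LF[3]=C('w')+0=5+0=5
L[4]='u': occ=2, LF[4]=C('u')+2=1+2=3
L[5]='$': occ=0, LF[5]=C('$')+0=0+0=0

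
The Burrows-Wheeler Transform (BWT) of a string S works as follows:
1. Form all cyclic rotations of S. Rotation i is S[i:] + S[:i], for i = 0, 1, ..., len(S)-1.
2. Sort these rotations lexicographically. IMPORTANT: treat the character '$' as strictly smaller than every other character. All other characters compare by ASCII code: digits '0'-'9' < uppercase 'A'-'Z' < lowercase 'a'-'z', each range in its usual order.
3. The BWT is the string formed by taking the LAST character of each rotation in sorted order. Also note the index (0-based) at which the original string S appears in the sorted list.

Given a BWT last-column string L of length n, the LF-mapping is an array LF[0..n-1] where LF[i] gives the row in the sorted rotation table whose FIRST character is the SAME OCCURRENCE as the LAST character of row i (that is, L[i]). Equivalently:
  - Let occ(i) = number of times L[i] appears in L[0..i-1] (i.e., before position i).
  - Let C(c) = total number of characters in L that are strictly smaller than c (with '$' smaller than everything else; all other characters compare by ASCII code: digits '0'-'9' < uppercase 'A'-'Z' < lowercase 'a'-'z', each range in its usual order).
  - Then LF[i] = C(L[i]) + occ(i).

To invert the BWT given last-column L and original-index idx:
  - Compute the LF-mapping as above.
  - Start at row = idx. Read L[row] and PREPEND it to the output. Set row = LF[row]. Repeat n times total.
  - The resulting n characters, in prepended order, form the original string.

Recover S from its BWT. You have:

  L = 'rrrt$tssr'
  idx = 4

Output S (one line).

Answer: rtsstrrr$

Derivation:
LF mapping: 1 2 3 7 0 8 5 6 4
Walk LF starting at row 4, prepending L[row]:
  step 1: row=4, L[4]='$', prepend. Next row=LF[4]=0
  step 2: row=0, L[0]='r', prepend. Next row=LF[0]=1
  step 3: row=1, L[1]='r', prepend. Next row=LF[1]=2
  step 4: row=2, L[2]='r', prepend. Next row=LF[2]=3
  step 5: row=3, L[3]='t', prepend. Next row=LF[3]=7
  step 6: row=7, L[7]='s', prepend. Next row=LF[7]=6
  step 7: row=6, L[6]='s', prepend. Next row=LF[6]=5
  step 8: row=5, L[5]='t', prepend. Next row=LF[5]=8
  step 9: row=8, L[8]='r', prepend. Next row=LF[8]=4
Reversed output: rtsstrrr$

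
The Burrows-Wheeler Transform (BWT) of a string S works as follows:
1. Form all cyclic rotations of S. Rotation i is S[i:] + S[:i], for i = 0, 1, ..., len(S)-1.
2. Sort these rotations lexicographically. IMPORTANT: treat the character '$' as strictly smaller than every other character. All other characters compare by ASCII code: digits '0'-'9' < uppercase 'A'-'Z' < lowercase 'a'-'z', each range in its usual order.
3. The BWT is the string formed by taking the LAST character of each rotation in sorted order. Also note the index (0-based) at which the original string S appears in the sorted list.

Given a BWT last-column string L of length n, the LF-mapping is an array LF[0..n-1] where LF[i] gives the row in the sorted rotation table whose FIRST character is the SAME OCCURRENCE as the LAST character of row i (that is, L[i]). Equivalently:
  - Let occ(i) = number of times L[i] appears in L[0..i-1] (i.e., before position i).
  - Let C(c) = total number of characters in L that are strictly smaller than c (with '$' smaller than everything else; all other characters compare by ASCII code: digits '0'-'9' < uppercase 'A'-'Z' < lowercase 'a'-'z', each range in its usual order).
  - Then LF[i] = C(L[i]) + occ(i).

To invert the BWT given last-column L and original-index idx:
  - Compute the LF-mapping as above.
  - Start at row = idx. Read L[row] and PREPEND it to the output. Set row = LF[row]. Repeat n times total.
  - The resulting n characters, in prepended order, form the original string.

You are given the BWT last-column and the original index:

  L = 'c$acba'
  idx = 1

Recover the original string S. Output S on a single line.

Answer: aacbc$

Derivation:
LF mapping: 4 0 1 5 3 2
Walk LF starting at row 1, prepending L[row]:
  step 1: row=1, L[1]='$', prepend. Next row=LF[1]=0
  step 2: row=0, L[0]='c', prepend. Next row=LF[0]=4
  step 3: row=4, L[4]='b', prepend. Next row=LF[4]=3
  step 4: row=3, L[3]='c', prepend. Next row=LF[3]=5
  step 5: row=5, L[5]='a', prepend. Next row=LF[5]=2
  step 6: row=2, L[2]='a', prepend. Next row=LF[2]=1
Reversed output: aacbc$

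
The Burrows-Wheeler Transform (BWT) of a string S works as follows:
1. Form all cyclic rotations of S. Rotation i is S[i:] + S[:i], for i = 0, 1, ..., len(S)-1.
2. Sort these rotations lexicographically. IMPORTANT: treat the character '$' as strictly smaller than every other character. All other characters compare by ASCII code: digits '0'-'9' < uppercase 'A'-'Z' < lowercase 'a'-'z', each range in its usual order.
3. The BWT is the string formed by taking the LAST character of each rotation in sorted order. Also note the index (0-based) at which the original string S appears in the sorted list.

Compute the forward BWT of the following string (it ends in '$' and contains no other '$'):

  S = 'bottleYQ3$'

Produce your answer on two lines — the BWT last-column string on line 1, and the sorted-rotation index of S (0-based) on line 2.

Answer: 3QYe$ltbto
4

Derivation:
All 10 rotations (rotation i = S[i:]+S[:i]):
  rot[0] = bottleYQ3$
  rot[1] = ottleYQ3$b
  rot[2] = ttleYQ3$bo
  rot[3] = tleYQ3$bot
  rot[4] = leYQ3$bott
  rot[5] = eYQ3$bottl
  rot[6] = YQ3$bottle
  rot[7] = Q3$bottleY
  rot[8] = 3$bottleYQ
  rot[9] = $bottleYQ3
Sorted (with $ < everything):
  sorted[0] = $bottleYQ3  (last char: '3')
  sorted[1] = 3$bottleYQ  (last char: 'Q')
  sorted[2] = Q3$bottleY  (last char: 'Y')
  sorted[3] = YQ3$bottle  (last char: 'e')
  sorted[4] = bottleYQ3$  (last char: '$')
  sorted[5] = eYQ3$bottl  (last char: 'l')
  sorted[6] = leYQ3$bott  (last char: 't')
  sorted[7] = ottleYQ3$b  (last char: 'b')
  sorted[8] = tleYQ3$bot  (last char: 't')
  sorted[9] = ttleYQ3$bo  (last char: 'o')
Last column: 3QYe$ltbto
Original string S is at sorted index 4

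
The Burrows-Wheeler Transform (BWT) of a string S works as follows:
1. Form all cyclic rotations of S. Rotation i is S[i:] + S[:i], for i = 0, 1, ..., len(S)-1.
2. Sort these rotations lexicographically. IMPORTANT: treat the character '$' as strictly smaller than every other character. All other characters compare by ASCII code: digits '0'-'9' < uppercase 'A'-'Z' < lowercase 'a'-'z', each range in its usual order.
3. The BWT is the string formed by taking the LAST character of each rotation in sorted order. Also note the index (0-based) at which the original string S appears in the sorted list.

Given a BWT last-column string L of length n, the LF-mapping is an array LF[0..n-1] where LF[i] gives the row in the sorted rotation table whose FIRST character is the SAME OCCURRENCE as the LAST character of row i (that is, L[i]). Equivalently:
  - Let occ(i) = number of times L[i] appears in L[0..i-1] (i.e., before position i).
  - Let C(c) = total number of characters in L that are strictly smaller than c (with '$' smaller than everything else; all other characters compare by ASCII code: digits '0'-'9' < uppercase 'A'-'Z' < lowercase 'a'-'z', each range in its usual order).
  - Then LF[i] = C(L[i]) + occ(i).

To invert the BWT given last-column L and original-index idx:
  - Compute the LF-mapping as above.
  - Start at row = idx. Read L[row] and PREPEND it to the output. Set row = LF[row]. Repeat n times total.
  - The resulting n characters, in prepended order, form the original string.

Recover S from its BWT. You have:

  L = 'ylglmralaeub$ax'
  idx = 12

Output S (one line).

Answer: umbrellagalaxy$

Derivation:
LF mapping: 14 7 6 8 10 11 1 9 2 5 12 4 0 3 13
Walk LF starting at row 12, prepending L[row]:
  step 1: row=12, L[12]='$', prepend. Next row=LF[12]=0
  step 2: row=0, L[0]='y', prepend. Next row=LF[0]=14
  step 3: row=14, L[14]='x', prepend. Next row=LF[14]=13
  step 4: row=13, L[13]='a', prepend. Next row=LF[13]=3
  step 5: row=3, L[3]='l', prepend. Next row=LF[3]=8
  step 6: row=8, L[8]='a', prepend. Next row=LF[8]=2
  step 7: row=2, L[2]='g', prepend. Next row=LF[2]=6
  step 8: row=6, L[6]='a', prepend. Next row=LF[6]=1
  step 9: row=1, L[1]='l', prepend. Next row=LF[1]=7
  step 10: row=7, L[7]='l', prepend. Next row=LF[7]=9
  step 11: row=9, L[9]='e', prepend. Next row=LF[9]=5
  step 12: row=5, L[5]='r', prepend. Next row=LF[5]=11
  step 13: row=11, L[11]='b', prepend. Next row=LF[11]=4
  step 14: row=4, L[4]='m', prepend. Next row=LF[4]=10
  step 15: row=10, L[10]='u', prepend. Next row=LF[10]=12
Reversed output: umbrellagalaxy$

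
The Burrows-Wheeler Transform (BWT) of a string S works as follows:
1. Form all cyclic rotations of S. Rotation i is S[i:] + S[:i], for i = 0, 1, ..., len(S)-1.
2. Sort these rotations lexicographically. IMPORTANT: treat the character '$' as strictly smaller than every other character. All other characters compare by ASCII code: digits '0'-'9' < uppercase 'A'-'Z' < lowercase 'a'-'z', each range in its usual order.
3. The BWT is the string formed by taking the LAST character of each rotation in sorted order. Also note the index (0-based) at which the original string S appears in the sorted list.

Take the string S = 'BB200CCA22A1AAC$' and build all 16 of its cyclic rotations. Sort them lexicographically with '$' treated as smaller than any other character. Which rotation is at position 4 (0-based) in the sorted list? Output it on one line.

Answer: 200CCA22A1AAC$BB

Derivation:
All 16 rotations (rotation i = S[i:]+S[:i]):
  rot[0] = BB200CCA22A1AAC$
  rot[1] = B200CCA22A1AAC$B
  rot[2] = 200CCA22A1AAC$BB
  rot[3] = 00CCA22A1AAC$BB2
  rot[4] = 0CCA22A1AAC$BB20
  rot[5] = CCA22A1AAC$BB200
  rot[6] = CA22A1AAC$BB200C
  rot[7] = A22A1AAC$BB200CC
  rot[8] = 22A1AAC$BB200CCA
  rot[9] = 2A1AAC$BB200CCA2
  rot[10] = A1AAC$BB200CCA22
  rot[11] = 1AAC$BB200CCA22A
  rot[12] = AAC$BB200CCA22A1
  rot[13] = AC$BB200CCA22A1A
  rot[14] = C$BB200CCA22A1AA
  rot[15] = $BB200CCA22A1AAC
Sorted (with $ < everything):
  sorted[0] = $BB200CCA22A1AAC
  sorted[1] = 00CCA22A1AAC$BB2
  sorted[2] = 0CCA22A1AAC$BB20
  sorted[3] = 1AAC$BB200CCA22A
  sorted[4] = 200CCA22A1AAC$BB
  sorted[5] = 22A1AAC$BB200CCA
  sorted[6] = 2A1AAC$BB200CCA2
  sorted[7] = A1AAC$BB200CCA22
  sorted[8] = A22A1AAC$BB200CC
  sorted[9] = AAC$BB200CCA22A1
  sorted[10] = AC$BB200CCA22A1A
  sorted[11] = B200CCA22A1AAC$B
  sorted[12] = BB200CCA22A1AAC$
  sorted[13] = C$BB200CCA22A1AA
  sorted[14] = CA22A1AAC$BB200C
  sorted[15] = CCA22A1AAC$BB200
sorted[4] = 200CCA22A1AAC$BB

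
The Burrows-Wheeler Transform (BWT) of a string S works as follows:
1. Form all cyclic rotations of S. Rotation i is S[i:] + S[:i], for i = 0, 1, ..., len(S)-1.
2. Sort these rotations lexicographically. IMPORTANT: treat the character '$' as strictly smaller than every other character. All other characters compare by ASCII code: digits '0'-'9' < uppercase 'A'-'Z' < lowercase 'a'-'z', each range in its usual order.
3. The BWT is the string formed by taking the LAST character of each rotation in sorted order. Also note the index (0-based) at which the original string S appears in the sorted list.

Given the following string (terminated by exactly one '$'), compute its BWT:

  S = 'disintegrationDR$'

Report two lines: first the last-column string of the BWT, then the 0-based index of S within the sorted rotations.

All 17 rotations (rotation i = S[i:]+S[:i]):
  rot[0] = disintegrationDR$
  rot[1] = isintegrationDR$d
  rot[2] = sintegrationDR$di
  rot[3] = integrationDR$dis
  rot[4] = ntegrationDR$disi
  rot[5] = tegrationDR$disin
  rot[6] = egrationDR$disint
  rot[7] = grationDR$disinte
  rot[8] = rationDR$disinteg
  rot[9] = ationDR$disintegr
  rot[10] = tionDR$disintegra
  rot[11] = ionDR$disintegrat
  rot[12] = onDR$disintegrati
  rot[13] = nDR$disintegratio
  rot[14] = DR$disintegration
  rot[15] = R$disintegrationD
  rot[16] = $disintegrationDR
Sorted (with $ < everything):
  sorted[0] = $disintegrationDR  (last char: 'R')
  sorted[1] = DR$disintegration  (last char: 'n')
  sorted[2] = R$disintegrationD  (last char: 'D')
  sorted[3] = ationDR$disintegr  (last char: 'r')
  sorted[4] = disintegrationDR$  (last char: '$')
  sorted[5] = egrationDR$disint  (last char: 't')
  sorted[6] = grationDR$disinte  (last char: 'e')
  sorted[7] = integrationDR$dis  (last char: 's')
  sorted[8] = ionDR$disintegrat  (last char: 't')
  sorted[9] = isintegrationDR$d  (last char: 'd')
  sorted[10] = nDR$disintegratio  (last char: 'o')
  sorted[11] = ntegrationDR$disi  (last char: 'i')
  sorted[12] = onDR$disintegrati  (last char: 'i')
  sorted[13] = rationDR$disinteg  (last char: 'g')
  sorted[14] = sintegrationDR$di  (last char: 'i')
  sorted[15] = tegrationDR$disin  (last char: 'n')
  sorted[16] = tionDR$disintegra  (last char: 'a')
Last column: RnDr$testdoiigina
Original string S is at sorted index 4

Answer: RnDr$testdoiigina
4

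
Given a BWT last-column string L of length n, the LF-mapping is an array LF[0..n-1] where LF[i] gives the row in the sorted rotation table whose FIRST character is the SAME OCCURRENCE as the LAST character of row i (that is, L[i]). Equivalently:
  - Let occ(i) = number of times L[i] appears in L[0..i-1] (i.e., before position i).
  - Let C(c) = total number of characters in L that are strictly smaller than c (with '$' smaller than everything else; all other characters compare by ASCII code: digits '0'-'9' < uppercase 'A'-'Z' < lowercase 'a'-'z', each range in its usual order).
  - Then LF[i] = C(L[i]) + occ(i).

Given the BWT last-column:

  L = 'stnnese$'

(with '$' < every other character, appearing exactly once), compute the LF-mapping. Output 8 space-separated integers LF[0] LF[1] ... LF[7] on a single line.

Answer: 5 7 3 4 1 6 2 0

Derivation:
Char counts: '$':1, 'e':2, 'n':2, 's':2, 't':1
C (first-col start): C('$')=0, C('e')=1, C('n')=3, C('s')=5, C('t')=7
L[0]='s': occ=0, LF[0]=C('s')+0=5+0=5
L[1]='t': occ=0, LF[1]=C('t')+0=7+0=7
L[2]='n': occ=0, LF[2]=C('n')+0=3+0=3
L[3]='n': occ=1, LF[3]=C('n')+1=3+1=4
L[4]='e': occ=0, LF[4]=C('e')+0=1+0=1
L[5]='s': occ=1, LF[5]=C('s')+1=5+1=6
L[6]='e': occ=1, LF[6]=C('e')+1=1+1=2
L[7]='$': occ=0, LF[7]=C('$')+0=0+0=0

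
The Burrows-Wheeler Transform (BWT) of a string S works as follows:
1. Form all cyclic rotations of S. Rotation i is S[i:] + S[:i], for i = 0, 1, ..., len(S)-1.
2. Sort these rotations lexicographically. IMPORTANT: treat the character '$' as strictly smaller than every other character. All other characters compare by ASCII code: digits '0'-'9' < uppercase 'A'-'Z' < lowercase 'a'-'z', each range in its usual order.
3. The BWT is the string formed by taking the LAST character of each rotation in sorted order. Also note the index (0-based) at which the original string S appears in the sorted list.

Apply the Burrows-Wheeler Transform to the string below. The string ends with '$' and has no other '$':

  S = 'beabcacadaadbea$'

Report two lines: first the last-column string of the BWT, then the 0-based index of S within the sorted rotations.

Answer: aedeccaad$baaabb
9

Derivation:
All 16 rotations (rotation i = S[i:]+S[:i]):
  rot[0] = beabcacadaadbea$
  rot[1] = eabcacadaadbea$b
  rot[2] = abcacadaadbea$be
  rot[3] = bcacadaadbea$bea
  rot[4] = cacadaadbea$beab
  rot[5] = acadaadbea$beabc
  rot[6] = cadaadbea$beabca
  rot[7] = adaadbea$beabcac
  rot[8] = daadbea$beabcaca
  rot[9] = aadbea$beabcacad
  rot[10] = adbea$beabcacada
  rot[11] = dbea$beabcacadaa
  rot[12] = bea$beabcacadaad
  rot[13] = ea$beabcacadaadb
  rot[14] = a$beabcacadaadbe
  rot[15] = $beabcacadaadbea
Sorted (with $ < everything):
  sorted[0] = $beabcacadaadbea  (last char: 'a')
  sorted[1] = a$beabcacadaadbe  (last char: 'e')
  sorted[2] = aadbea$beabcacad  (last char: 'd')
  sorted[3] = abcacadaadbea$be  (last char: 'e')
  sorted[4] = acadaadbea$beabc  (last char: 'c')
  sorted[5] = adaadbea$beabcac  (last char: 'c')
  sorted[6] = adbea$beabcacada  (last char: 'a')
  sorted[7] = bcacadaadbea$bea  (last char: 'a')
  sorted[8] = bea$beabcacadaad  (last char: 'd')
  sorted[9] = beabcacadaadbea$  (last char: '$')
  sorted[10] = cacadaadbea$beab  (last char: 'b')
  sorted[11] = cadaadbea$beabca  (last char: 'a')
  sorted[12] = daadbea$beabcaca  (last char: 'a')
  sorted[13] = dbea$beabcacadaa  (last char: 'a')
  sorted[14] = ea$beabcacadaadb  (last char: 'b')
  sorted[15] = eabcacadaadbea$b  (last char: 'b')
Last column: aedeccaad$baaabb
Original string S is at sorted index 9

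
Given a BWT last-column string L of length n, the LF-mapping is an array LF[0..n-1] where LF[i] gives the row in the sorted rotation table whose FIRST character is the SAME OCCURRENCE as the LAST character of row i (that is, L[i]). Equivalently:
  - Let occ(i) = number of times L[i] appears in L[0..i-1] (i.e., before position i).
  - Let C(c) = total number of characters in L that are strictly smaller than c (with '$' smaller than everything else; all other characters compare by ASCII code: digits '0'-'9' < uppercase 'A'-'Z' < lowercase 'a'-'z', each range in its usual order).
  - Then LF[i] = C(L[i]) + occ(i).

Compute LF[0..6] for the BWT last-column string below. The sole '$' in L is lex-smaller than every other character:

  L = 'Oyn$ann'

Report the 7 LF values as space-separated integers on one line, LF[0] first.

Char counts: '$':1, 'O':1, 'a':1, 'n':3, 'y':1
C (first-col start): C('$')=0, C('O')=1, C('a')=2, C('n')=3, C('y')=6
L[0]='O': occ=0, LF[0]=C('O')+0=1+0=1
L[1]='y': occ=0, LF[1]=C('y')+0=6+0=6
L[2]='n': occ=0, LF[2]=C('n')+0=3+0=3
L[3]='$': occ=0, LF[3]=C('$')+0=0+0=0
L[4]='a': occ=0, LF[4]=C('a')+0=2+0=2
L[5]='n': occ=1, LF[5]=C('n')+1=3+1=4
L[6]='n': occ=2, LF[6]=C('n')+2=3+2=5

Answer: 1 6 3 0 2 4 5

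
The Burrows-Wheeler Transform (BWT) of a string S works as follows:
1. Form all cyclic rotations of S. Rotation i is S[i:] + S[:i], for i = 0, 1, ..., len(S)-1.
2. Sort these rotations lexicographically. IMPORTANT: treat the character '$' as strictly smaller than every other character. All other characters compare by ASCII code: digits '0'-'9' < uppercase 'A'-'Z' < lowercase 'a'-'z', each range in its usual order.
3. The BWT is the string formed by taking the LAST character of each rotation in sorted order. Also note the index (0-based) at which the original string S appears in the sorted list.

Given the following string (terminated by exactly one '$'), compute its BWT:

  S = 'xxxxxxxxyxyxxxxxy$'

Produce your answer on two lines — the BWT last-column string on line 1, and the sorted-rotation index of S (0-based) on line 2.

All 18 rotations (rotation i = S[i:]+S[:i]):
  rot[0] = xxxxxxxxyxyxxxxxy$
  rot[1] = xxxxxxxyxyxxxxxy$x
  rot[2] = xxxxxxyxyxxxxxy$xx
  rot[3] = xxxxxyxyxxxxxy$xxx
  rot[4] = xxxxyxyxxxxxy$xxxx
  rot[5] = xxxyxyxxxxxy$xxxxx
  rot[6] = xxyxyxxxxxy$xxxxxx
  rot[7] = xyxyxxxxxy$xxxxxxx
  rot[8] = yxyxxxxxy$xxxxxxxx
  rot[9] = xyxxxxxy$xxxxxxxxy
  rot[10] = yxxxxxy$xxxxxxxxyx
  rot[11] = xxxxxy$xxxxxxxxyxy
  rot[12] = xxxxy$xxxxxxxxyxyx
  rot[13] = xxxy$xxxxxxxxyxyxx
  rot[14] = xxy$xxxxxxxxyxyxxx
  rot[15] = xy$xxxxxxxxyxyxxxx
  rot[16] = y$xxxxxxxxyxyxxxxx
  rot[17] = $xxxxxxxxyxyxxxxxy
Sorted (with $ < everything):
  sorted[0] = $xxxxxxxxyxyxxxxxy  (last char: 'y')
  sorted[1] = xxxxxxxxyxyxxxxxy$  (last char: '$')
  sorted[2] = xxxxxxxyxyxxxxxy$x  (last char: 'x')
  sorted[3] = xxxxxxyxyxxxxxy$xx  (last char: 'x')
  sorted[4] = xxxxxy$xxxxxxxxyxy  (last char: 'y')
  sorted[5] = xxxxxyxyxxxxxy$xxx  (last char: 'x')
  sorted[6] = xxxxy$xxxxxxxxyxyx  (last char: 'x')
  sorted[7] = xxxxyxyxxxxxy$xxxx  (last char: 'x')
  sorted[8] = xxxy$xxxxxxxxyxyxx  (last char: 'x')
  sorted[9] = xxxyxyxxxxxy$xxxxx  (last char: 'x')
  sorted[10] = xxy$xxxxxxxxyxyxxx  (last char: 'x')
  sorted[11] = xxyxyxxxxxy$xxxxxx  (last char: 'x')
  sorted[12] = xy$xxxxxxxxyxyxxxx  (last char: 'x')
  sorted[13] = xyxxxxxy$xxxxxxxxy  (last char: 'y')
  sorted[14] = xyxyxxxxxy$xxxxxxx  (last char: 'x')
  sorted[15] = y$xxxxxxxxyxyxxxxx  (last char: 'x')
  sorted[16] = yxxxxxy$xxxxxxxxyx  (last char: 'x')
  sorted[17] = yxyxxxxxy$xxxxxxxx  (last char: 'x')
Last column: y$xxyxxxxxxxxyxxxx
Original string S is at sorted index 1

Answer: y$xxyxxxxxxxxyxxxx
1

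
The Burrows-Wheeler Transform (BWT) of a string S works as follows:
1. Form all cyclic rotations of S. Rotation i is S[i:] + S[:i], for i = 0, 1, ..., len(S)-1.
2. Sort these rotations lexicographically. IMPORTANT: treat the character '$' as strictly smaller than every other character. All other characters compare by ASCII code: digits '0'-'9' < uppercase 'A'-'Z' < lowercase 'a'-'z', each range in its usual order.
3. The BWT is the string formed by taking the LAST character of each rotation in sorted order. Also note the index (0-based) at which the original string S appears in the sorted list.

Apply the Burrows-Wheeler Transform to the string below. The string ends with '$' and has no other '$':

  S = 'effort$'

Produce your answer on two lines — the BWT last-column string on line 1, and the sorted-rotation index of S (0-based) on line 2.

Answer: t$effor
1

Derivation:
All 7 rotations (rotation i = S[i:]+S[:i]):
  rot[0] = effort$
  rot[1] = ffort$e
  rot[2] = fort$ef
  rot[3] = ort$eff
  rot[4] = rt$effo
  rot[5] = t$effor
  rot[6] = $effort
Sorted (with $ < everything):
  sorted[0] = $effort  (last char: 't')
  sorted[1] = effort$  (last char: '$')
  sorted[2] = ffort$e  (last char: 'e')
  sorted[3] = fort$ef  (last char: 'f')
  sorted[4] = ort$eff  (last char: 'f')
  sorted[5] = rt$effo  (last char: 'o')
  sorted[6] = t$effor  (last char: 'r')
Last column: t$effor
Original string S is at sorted index 1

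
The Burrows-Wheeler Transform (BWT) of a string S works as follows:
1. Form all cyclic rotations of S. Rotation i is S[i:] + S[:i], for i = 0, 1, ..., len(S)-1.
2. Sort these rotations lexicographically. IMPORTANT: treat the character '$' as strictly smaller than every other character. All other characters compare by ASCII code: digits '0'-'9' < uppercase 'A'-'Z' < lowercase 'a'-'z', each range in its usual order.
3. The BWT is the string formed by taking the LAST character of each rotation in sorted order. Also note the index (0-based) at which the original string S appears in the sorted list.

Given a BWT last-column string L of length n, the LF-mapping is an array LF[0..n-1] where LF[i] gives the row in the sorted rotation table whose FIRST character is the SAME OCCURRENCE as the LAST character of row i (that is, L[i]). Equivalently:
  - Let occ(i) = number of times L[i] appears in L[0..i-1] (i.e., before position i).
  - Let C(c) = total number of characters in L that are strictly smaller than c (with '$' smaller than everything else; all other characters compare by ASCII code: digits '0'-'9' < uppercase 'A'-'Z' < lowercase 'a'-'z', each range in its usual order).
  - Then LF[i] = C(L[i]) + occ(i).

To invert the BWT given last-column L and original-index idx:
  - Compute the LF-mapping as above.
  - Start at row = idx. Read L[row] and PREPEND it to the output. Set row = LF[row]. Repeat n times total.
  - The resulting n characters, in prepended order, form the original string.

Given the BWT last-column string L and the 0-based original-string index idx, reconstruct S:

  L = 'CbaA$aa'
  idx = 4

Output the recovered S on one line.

Answer: aabAaC$

Derivation:
LF mapping: 2 6 3 1 0 4 5
Walk LF starting at row 4, prepending L[row]:
  step 1: row=4, L[4]='$', prepend. Next row=LF[4]=0
  step 2: row=0, L[0]='C', prepend. Next row=LF[0]=2
  step 3: row=2, L[2]='a', prepend. Next row=LF[2]=3
  step 4: row=3, L[3]='A', prepend. Next row=LF[3]=1
  step 5: row=1, L[1]='b', prepend. Next row=LF[1]=6
  step 6: row=6, L[6]='a', prepend. Next row=LF[6]=5
  step 7: row=5, L[5]='a', prepend. Next row=LF[5]=4
Reversed output: aabAaC$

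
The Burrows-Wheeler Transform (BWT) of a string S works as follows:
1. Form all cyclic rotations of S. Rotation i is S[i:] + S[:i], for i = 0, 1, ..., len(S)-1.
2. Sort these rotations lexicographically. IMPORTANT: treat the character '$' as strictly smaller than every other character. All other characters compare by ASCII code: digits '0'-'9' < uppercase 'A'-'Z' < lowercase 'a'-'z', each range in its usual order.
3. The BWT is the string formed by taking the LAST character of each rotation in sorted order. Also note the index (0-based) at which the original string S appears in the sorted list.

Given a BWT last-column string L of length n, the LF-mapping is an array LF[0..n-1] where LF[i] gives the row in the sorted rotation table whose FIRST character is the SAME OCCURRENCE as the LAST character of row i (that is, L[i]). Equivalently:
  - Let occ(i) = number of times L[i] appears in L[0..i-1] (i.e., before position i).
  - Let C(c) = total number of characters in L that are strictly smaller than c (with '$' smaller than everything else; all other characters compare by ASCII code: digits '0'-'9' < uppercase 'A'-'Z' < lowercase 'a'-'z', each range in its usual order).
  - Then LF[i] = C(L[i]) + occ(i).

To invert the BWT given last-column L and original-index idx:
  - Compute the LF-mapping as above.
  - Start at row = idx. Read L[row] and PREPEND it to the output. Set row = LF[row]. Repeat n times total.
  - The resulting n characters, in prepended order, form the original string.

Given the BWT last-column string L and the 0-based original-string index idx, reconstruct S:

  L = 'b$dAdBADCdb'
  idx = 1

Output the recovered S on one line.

Answer: ABDbddCdAb$

Derivation:
LF mapping: 6 0 8 1 9 3 2 5 4 10 7
Walk LF starting at row 1, prepending L[row]:
  step 1: row=1, L[1]='$', prepend. Next row=LF[1]=0
  step 2: row=0, L[0]='b', prepend. Next row=LF[0]=6
  step 3: row=6, L[6]='A', prepend. Next row=LF[6]=2
  step 4: row=2, L[2]='d', prepend. Next row=LF[2]=8
  step 5: row=8, L[8]='C', prepend. Next row=LF[8]=4
  step 6: row=4, L[4]='d', prepend. Next row=LF[4]=9
  step 7: row=9, L[9]='d', prepend. Next row=LF[9]=10
  step 8: row=10, L[10]='b', prepend. Next row=LF[10]=7
  step 9: row=7, L[7]='D', prepend. Next row=LF[7]=5
  step 10: row=5, L[5]='B', prepend. Next row=LF[5]=3
  step 11: row=3, L[3]='A', prepend. Next row=LF[3]=1
Reversed output: ABDbddCdAb$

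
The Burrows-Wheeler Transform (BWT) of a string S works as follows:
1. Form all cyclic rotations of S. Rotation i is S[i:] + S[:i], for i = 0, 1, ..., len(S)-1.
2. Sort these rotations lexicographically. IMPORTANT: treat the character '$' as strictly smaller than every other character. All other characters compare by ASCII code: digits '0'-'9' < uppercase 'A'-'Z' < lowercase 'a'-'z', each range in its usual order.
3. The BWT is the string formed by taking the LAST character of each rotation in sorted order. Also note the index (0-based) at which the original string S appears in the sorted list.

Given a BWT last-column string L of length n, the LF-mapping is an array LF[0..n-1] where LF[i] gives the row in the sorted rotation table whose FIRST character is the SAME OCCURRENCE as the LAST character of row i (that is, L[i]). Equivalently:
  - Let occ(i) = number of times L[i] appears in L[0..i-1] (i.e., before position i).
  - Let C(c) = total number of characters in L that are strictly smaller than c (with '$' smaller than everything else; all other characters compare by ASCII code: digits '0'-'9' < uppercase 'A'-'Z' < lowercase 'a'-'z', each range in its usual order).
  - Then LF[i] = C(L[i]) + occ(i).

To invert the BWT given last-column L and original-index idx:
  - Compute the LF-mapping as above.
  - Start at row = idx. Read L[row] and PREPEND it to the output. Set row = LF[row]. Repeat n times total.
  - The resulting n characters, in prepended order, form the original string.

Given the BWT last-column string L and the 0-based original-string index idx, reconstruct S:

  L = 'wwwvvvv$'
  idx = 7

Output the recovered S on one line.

LF mapping: 5 6 7 1 2 3 4 0
Walk LF starting at row 7, prepending L[row]:
  step 1: row=7, L[7]='$', prepend. Next row=LF[7]=0
  step 2: row=0, L[0]='w', prepend. Next row=LF[0]=5
  step 3: row=5, L[5]='v', prepend. Next row=LF[5]=3
  step 4: row=3, L[3]='v', prepend. Next row=LF[3]=1
  step 5: row=1, L[1]='w', prepend. Next row=LF[1]=6
  step 6: row=6, L[6]='v', prepend. Next row=LF[6]=4
  step 7: row=4, L[4]='v', prepend. Next row=LF[4]=2
  step 8: row=2, L[2]='w', prepend. Next row=LF[2]=7
Reversed output: wvvwvvw$

Answer: wvvwvvw$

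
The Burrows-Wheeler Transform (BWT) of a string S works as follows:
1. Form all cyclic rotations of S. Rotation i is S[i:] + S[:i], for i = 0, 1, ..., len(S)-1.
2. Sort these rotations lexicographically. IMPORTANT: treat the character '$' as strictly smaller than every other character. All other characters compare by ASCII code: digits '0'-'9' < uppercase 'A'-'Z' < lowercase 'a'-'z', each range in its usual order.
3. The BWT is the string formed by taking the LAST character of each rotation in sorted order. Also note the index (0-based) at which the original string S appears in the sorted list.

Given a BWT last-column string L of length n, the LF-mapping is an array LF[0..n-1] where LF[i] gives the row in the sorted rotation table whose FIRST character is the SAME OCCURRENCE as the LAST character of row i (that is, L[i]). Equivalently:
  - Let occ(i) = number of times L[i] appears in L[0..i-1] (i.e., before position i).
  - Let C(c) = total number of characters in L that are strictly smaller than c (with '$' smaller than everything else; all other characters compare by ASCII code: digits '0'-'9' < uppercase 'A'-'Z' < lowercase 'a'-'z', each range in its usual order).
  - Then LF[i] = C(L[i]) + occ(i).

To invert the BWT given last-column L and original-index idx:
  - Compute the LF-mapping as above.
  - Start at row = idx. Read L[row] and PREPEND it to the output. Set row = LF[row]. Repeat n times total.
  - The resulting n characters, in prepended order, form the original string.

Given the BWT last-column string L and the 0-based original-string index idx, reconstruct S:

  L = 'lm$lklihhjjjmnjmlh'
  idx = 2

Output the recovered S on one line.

Answer: hjmhjlhnlmmljkijl$

Derivation:
LF mapping: 10 14 0 11 9 12 4 1 2 5 6 7 15 17 8 16 13 3
Walk LF starting at row 2, prepending L[row]:
  step 1: row=2, L[2]='$', prepend. Next row=LF[2]=0
  step 2: row=0, L[0]='l', prepend. Next row=LF[0]=10
  step 3: row=10, L[10]='j', prepend. Next row=LF[10]=6
  step 4: row=6, L[6]='i', prepend. Next row=LF[6]=4
  step 5: row=4, L[4]='k', prepend. Next row=LF[4]=9
  step 6: row=9, L[9]='j', prepend. Next row=LF[9]=5
  step 7: row=5, L[5]='l', prepend. Next row=LF[5]=12
  step 8: row=12, L[12]='m', prepend. Next row=LF[12]=15
  step 9: row=15, L[15]='m', prepend. Next row=LF[15]=16
  step 10: row=16, L[16]='l', prepend. Next row=LF[16]=13
  step 11: row=13, L[13]='n', prepend. Next row=LF[13]=17
  step 12: row=17, L[17]='h', prepend. Next row=LF[17]=3
  step 13: row=3, L[3]='l', prepend. Next row=LF[3]=11
  step 14: row=11, L[11]='j', prepend. Next row=LF[11]=7
  step 15: row=7, L[7]='h', prepend. Next row=LF[7]=1
  step 16: row=1, L[1]='m', prepend. Next row=LF[1]=14
  step 17: row=14, L[14]='j', prepend. Next row=LF[14]=8
  step 18: row=8, L[8]='h', prepend. Next row=LF[8]=2
Reversed output: hjmhjlhnlmmljkijl$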